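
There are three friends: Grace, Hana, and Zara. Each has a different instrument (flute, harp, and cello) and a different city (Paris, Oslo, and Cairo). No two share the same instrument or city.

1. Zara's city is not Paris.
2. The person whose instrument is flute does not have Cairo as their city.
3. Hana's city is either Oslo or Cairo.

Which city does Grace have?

Paris

With clues 1–3, Cairo and Oslo are impossible for Grace's city.
That leaves Paris.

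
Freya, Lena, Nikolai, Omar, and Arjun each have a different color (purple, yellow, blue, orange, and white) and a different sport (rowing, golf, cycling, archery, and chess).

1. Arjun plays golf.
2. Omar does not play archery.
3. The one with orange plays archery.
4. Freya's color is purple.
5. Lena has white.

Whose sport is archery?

Nikolai

Clue 1 rules out Arjun for the one with sport archery.
With clues 1–2, Omar is impossible for the one with sport archery.
With clues 1–4, Freya is impossible for the one with sport archery.
With clues 1–5, Lena is impossible for the one with sport archery.
That leaves Nikolai.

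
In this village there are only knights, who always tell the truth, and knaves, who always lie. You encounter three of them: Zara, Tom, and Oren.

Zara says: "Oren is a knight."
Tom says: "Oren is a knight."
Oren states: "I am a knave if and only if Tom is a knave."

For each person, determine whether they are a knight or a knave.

Consider Zara. Suppose Zara is a knave.
Then no assignment of the remaining roles makes every statement match its speaker's type — contradiction.
So Zara is a knight.
Consider Tom. Suppose Tom is a knave.
Then whichever role Oren has, Oren's statement has the wrong truth value — contradiction.
So Tom is a knight.
Consider Oren. Suppose Oren is a knave.
Then Zara's statement comes out false, contradicting Zara being a knight.
So Oren is a knight.

Zara: knight, Tom: knight, Oren: knight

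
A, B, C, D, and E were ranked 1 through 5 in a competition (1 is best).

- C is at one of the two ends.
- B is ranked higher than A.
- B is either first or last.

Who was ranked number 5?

C

With clues 1–2, B is ruled out for rank 5.
With clues 1–3, A, D, and E are ruled out for rank 5.
So rank 5 is C.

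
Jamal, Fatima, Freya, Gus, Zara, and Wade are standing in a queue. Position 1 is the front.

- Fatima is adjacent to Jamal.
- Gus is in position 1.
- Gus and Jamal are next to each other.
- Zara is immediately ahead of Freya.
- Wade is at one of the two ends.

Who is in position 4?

Zara

With clues 1–2, Gus is ruled out for position 4.
With clues 1–3, Fatima and Jamal are ruled out for position 4.
With clues 1–4, Freya is ruled out for position 4.
With clues 1–5, Wade is ruled out for position 4.
So position 4 is Zara.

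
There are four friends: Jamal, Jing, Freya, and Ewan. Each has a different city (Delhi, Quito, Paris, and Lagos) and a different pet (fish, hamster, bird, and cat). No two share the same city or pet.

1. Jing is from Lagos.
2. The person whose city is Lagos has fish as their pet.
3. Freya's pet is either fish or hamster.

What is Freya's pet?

With clues 1–2, fish is impossible for Freya's pet.
With clues 1–3, bird and cat are impossible for Freya's pet.
That leaves hamster.

hamster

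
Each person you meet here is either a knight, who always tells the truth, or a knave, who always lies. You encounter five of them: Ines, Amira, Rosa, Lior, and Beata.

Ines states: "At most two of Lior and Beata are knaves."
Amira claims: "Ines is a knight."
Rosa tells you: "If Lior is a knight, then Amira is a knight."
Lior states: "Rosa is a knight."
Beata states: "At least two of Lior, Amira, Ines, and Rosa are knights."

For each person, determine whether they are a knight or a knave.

Ines: knight, Amira: knight, Rosa: knight, Lior: knight, Beata: knight

Regardless of anyone's role, Ines's statement is true, so Ines is a knight.
With that fixed, Amira's statement is true, so Amira is a knight.
With that fixed, Rosa's statement is true, so Rosa is a knight.
With that fixed, Lior's statement is true, so Lior is a knight.
With that fixed, Beata's statement is true, so Beata is a knight.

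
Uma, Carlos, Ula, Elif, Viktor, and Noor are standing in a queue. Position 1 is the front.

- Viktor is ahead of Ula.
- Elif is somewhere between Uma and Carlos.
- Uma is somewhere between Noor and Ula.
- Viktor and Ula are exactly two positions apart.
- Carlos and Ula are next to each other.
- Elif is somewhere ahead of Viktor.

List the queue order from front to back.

From clue 1: Ula is in {2,3,4,5,6}.
From clues 1–2: Elif is in {2,3,4,5}.
From clues 1–3: Uma is in {2,3,4,5}.
From clues 1–4: Uma is in {2,3,5}.
From clues 1–5: Uma is in {2,5}.
From clues 1–6: Noor → position 1, Uma → position 2, Elif → position 3, Viktor → position 4, Carlos → position 5, Ula → position 6.

Noor, Uma, Elif, Viktor, Carlos, Ula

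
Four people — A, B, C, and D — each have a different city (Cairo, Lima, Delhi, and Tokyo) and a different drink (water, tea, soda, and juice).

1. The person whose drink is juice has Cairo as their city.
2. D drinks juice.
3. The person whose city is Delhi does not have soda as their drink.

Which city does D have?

With clues 1–2, Delhi, Lima, and Tokyo are impossible for D's city.
That leaves Cairo.

Cairo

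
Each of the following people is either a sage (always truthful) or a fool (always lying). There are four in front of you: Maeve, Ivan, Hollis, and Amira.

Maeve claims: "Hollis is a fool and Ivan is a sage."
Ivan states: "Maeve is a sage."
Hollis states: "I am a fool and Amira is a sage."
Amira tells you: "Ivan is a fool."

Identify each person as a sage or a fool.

Maeve: sage, Ivan: sage, Hollis: fool, Amira: fool

Consider Maeve. Suppose Maeve is a fool.
Then no assignment of the remaining roles makes every statement match its speaker's type — contradiction.
So Maeve is a sage.
With that fixed, Ivan's statement is true, so Ivan is a sage.
With that fixed, Amira's statement is false, so Amira is a fool.
With that fixed, Hollis's statement is false, so Hollis is a fool.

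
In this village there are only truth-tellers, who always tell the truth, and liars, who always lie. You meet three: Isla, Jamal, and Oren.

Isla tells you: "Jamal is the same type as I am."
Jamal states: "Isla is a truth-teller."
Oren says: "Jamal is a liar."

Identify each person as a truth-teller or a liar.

Consider Isla. Suppose Isla is a liar.
Then no assignment of the remaining roles makes every statement match its speaker's type — contradiction.
So Isla is a truth-teller.
With that fixed, Jamal's statement is true, so Jamal is a truth-teller.
With that fixed, Oren's statement is false, so Oren is a liar.

Isla: truth-teller, Jamal: truth-teller, Oren: liar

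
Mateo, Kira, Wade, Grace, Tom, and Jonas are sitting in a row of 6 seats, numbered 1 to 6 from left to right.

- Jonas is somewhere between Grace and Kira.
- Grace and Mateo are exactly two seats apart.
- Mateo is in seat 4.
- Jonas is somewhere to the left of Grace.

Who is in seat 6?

With clue 1, Jonas is ruled out for seat 6.
With clues 1–3, Mateo is ruled out for seat 6.
With clues 1–4, Kira, Tom, and Wade are ruled out for seat 6.
So seat 6 is Grace.

Grace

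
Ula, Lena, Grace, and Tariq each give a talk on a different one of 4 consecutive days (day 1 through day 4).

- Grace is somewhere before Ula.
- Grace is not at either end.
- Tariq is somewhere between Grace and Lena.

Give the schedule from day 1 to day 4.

From clue 1: Ula is in {2,3,4}.
From clues 1–2: Ula is in {3,4}.
From clues 1–3: Lena → day 1, Tariq → day 2, Grace → day 3, Ula → day 4.

Lena, Tariq, Grace, Ula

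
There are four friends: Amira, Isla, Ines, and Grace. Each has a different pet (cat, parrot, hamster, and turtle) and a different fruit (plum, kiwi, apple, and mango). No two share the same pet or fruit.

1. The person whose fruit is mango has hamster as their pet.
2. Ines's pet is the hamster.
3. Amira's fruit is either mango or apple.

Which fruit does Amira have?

apple

With clues 1–2, mango is impossible for Amira's fruit.
With clues 1–3, kiwi and plum are impossible for Amira's fruit.
That leaves apple.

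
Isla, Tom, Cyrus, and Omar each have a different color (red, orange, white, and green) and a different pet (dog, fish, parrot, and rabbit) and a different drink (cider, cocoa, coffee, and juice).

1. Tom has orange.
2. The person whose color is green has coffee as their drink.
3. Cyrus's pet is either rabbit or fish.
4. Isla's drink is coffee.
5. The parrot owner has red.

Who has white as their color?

Clue 1 rules out Tom for the one with color white.
With clues 1–4, Isla is impossible for the one with color white.
With clues 1–5, Omar is impossible for the one with color white.
That leaves Cyrus.

Cyrus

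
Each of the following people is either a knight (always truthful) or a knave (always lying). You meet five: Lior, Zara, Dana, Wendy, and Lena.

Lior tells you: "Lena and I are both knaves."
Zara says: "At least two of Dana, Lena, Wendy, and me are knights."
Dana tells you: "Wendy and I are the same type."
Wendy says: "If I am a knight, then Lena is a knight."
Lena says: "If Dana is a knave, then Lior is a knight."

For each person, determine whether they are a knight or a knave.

Lior: knave, Zara: knight, Dana: knight, Wendy: knight, Lena: knight

Consider Lior. Suppose Lior is a knight.
Then Lior's own statement would have to be true, but it can't be — contradiction.
So Lior is a knave.
Consider Zara. Suppose Zara is a knave.
Then no assignment of the remaining roles makes every statement match its speaker's type — contradiction.
So Zara is a knight.
Consider Dana. Suppose Dana is a knave.
Then no assignment of the remaining roles makes every statement match its speaker's type — contradiction.
So Dana is a knight.
With that fixed, Lena's statement is true, so Lena is a knight.
With that fixed, Wendy's statement is true, so Wendy is a knight.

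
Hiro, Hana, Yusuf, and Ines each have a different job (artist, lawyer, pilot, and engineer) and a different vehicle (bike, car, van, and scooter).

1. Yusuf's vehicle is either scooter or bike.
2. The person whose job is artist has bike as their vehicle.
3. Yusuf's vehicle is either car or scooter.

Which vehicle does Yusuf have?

scooter

Clue 1 rules out car and van for Yusuf's vehicle.
With clues 1–3, bike is impossible for Yusuf's vehicle.
That leaves scooter.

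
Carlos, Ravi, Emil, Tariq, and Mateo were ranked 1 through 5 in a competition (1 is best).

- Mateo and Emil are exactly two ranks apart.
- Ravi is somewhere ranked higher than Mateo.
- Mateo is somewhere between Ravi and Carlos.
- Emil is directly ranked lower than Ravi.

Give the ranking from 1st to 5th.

Ravi, Emil, Tariq, Mateo, Carlos

From clues 1–2: Ravi is in {1,2,3,4}.
From clues 1–3: Carlos is in {3,4,5}.
From clues 1–4: Ravi → rank 1, Emil → rank 2, Tariq → rank 3, Mateo → rank 4, Carlos → rank 5.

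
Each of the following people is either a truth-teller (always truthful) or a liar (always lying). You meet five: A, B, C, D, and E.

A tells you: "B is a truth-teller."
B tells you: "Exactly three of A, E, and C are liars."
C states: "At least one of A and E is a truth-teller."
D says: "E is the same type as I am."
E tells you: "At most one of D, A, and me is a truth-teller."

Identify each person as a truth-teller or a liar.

Consider A. Suppose A is a truth-teller.
Then no assignment of the remaining roles makes every statement match its speaker's type — contradiction.
So A is a liar.
Consider B. Suppose B is a truth-teller.
Then A's statement comes out true, contradicting A being a liar.
So B is a liar.
Consider C. Suppose C is a liar.
Then no assignment of the remaining roles makes every statement match its speaker's type — contradiction.
So C is a truth-teller.
Consider D. Suppose D is a truth-teller.
Then whichever role E has, E's statement has the wrong truth value — contradiction.
So D is a liar.
With that fixed, E's statement is true, so E is a truth-teller.

A: liar, B: liar, C: truth-teller, D: liar, E: truth-teller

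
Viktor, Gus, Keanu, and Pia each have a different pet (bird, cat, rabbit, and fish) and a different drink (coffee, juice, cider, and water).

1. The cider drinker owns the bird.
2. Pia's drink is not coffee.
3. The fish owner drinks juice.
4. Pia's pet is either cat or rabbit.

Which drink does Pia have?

With clues 1–2, coffee is impossible for Pia's drink.
With clues 1–4, cider and juice are impossible for Pia's drink.
That leaves water.

water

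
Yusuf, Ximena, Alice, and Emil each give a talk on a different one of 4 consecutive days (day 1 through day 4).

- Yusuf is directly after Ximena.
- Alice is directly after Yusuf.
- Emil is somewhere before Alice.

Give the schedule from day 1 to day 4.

From clue 1: Yusuf is in {2,3,4}.
From clues 1–2: Yusuf is in {2,3}.
From clues 1–3: Emil → day 1, Ximena → day 2, Yusuf → day 3, Alice → day 4.

Emil, Ximena, Yusuf, Alice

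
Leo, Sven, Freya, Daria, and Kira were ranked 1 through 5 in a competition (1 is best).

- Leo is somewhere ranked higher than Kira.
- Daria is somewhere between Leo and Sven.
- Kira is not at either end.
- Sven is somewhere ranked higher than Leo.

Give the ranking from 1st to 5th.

From clue 1: Leo is in {1,2,3,4}.
From clues 1–2: Daria is in {2,3,4}.
From clues 1–3: Leo is in {1,2,3}.
From clues 1–4: Sven → rank 1, Daria → rank 2, Leo → rank 3, Kira → rank 4, Freya → rank 5.

Sven, Daria, Leo, Kira, Freya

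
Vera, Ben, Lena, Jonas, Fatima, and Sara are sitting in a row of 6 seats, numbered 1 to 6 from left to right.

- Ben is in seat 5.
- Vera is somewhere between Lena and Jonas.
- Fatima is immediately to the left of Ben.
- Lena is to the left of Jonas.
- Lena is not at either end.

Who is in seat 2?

With clue 1, Ben is ruled out for seat 2.
With clues 1–3, Fatima is ruled out for seat 2.
With clues 1–4, Jonas is ruled out for seat 2.
With clues 1–5, Sara and Vera are ruled out for seat 2.
So seat 2 is Lena.

Lena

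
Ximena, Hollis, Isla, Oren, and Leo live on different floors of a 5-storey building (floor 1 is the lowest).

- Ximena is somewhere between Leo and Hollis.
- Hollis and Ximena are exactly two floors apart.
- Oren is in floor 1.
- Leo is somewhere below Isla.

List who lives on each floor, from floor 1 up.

Oren, Leo, Ximena, Isla, Hollis

From clue 1: Ximena is in {2,3,4}.
From clues 1–3: Oren → floor 1.
From clues 1–4: Leo → floor 2, Ximena → floor 3, Isla → floor 4, Hollis → floor 5.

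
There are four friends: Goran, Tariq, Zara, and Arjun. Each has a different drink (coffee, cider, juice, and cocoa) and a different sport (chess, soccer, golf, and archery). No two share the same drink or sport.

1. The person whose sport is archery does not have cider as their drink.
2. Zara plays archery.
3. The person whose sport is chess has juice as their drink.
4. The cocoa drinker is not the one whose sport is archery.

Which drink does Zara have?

coffee

With clues 1–2, cider is impossible for Zara's drink.
With clues 1–3, juice is impossible for Zara's drink.
With clues 1–4, cocoa is impossible for Zara's drink.
That leaves coffee.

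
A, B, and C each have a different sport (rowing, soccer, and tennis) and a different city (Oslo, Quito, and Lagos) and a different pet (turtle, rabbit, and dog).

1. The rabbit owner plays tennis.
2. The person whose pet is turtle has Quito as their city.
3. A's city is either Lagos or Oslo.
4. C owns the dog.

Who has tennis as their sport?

A

With clues 1–4, B and C are impossible for the one with sport tennis.
That leaves A.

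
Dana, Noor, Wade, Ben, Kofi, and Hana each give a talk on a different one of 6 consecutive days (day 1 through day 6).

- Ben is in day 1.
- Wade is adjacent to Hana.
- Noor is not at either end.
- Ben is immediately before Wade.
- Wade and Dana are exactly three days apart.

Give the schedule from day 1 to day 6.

Ben, Wade, Hana, Noor, Dana, Kofi

From clue 1: Ben → day 1.
From clues 1–2: Dana is in {2,3,4,5,6}.
From clues 1–3: Noor is in {2,3,4,5}.
From clues 1–4: Wade → day 2, Hana → day 3.
From clues 1–5: Noor → day 4, Dana → day 5, Kofi → day 6.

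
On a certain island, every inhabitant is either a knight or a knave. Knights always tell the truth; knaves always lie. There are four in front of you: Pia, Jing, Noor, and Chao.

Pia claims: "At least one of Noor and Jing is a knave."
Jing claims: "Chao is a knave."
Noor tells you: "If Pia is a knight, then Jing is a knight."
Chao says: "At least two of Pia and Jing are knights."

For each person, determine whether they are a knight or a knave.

Pia: knave, Jing: knight, Noor: knight, Chao: knave

Consider Pia. Suppose Pia is a knight.
Then no assignment of the remaining roles makes every statement match its speaker's type — contradiction.
So Pia is a knave.
With that fixed, Noor's statement is true, so Noor is a knight.
With that fixed, Chao's statement is false, so Chao is a knave.
With that fixed, Jing's statement is true, so Jing is a knight.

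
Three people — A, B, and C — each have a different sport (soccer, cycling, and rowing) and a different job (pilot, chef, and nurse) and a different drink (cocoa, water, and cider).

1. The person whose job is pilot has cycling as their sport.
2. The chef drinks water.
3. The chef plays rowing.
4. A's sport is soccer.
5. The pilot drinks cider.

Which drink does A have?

With clues 1–4, water is impossible for A's drink.
With clues 1–5, cider is impossible for A's drink.
That leaves cocoa.

cocoa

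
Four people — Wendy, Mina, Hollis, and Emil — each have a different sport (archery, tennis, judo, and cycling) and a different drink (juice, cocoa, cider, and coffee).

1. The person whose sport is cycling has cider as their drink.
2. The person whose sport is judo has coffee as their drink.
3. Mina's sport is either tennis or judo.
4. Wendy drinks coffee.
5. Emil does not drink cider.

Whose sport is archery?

Emil

With clues 1–3, Mina is impossible for the one with sport archery.
With clues 1–4, Wendy is impossible for the one with sport archery.
With clues 1–5, Hollis is impossible for the one with sport archery.
That leaves Emil.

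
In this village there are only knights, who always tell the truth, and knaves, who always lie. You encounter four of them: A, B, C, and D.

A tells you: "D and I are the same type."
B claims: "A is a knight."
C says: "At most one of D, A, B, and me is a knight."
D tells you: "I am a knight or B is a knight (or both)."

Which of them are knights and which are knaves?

A: knight, B: knight, C: knave, D: knight

Consider A. Suppose A is a knave.
Then no assignment of the remaining roles makes every statement match its speaker's type — contradiction.
So A is a knight.
With that fixed, B's statement is true, so B is a knight.
With that fixed, C's statement is false, so C is a knave.
With that fixed, D's statement is true, so D is a knight.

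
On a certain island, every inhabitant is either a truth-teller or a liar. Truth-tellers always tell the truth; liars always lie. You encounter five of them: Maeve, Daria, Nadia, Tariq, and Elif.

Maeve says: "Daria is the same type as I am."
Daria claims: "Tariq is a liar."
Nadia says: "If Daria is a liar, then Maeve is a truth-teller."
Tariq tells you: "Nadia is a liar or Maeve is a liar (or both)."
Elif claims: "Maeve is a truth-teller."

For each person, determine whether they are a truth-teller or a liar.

Consider Maeve. Suppose Maeve is a liar.
Then no assignment of the remaining roles makes every statement match its speaker's type — contradiction.
So Maeve is a truth-teller.
With that fixed, Nadia's statement is true, so Nadia is a truth-teller.
With that fixed, Tariq's statement is false, so Tariq is a liar.
With that fixed, Elif's statement is true, so Elif is a truth-teller.
With that fixed, Daria's statement is true, so Daria is a truth-teller.

Maeve: truth-teller, Daria: truth-teller, Nadia: truth-teller, Tariq: liar, Elif: truth-teller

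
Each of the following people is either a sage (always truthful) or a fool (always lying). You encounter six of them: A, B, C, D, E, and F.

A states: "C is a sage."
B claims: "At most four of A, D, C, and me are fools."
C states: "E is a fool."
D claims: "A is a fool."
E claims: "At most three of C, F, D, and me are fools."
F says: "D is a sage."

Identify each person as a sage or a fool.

A: fool, B: sage, C: fool, D: sage, E: sage, F: sage

Regardless of anyone's role, B's statement is true, so B is a sage.
Consider A. Suppose A is a sage.
Then no assignment of the remaining roles makes every statement match its speaker's type — contradiction.
So A is a fool.
With that fixed, D's statement is true, so D is a sage.
With that fixed, E's statement is true, so E is a sage.
With that fixed, F's statement is true, so F is a sage.
With that fixed, C's statement is false, so C is a fool.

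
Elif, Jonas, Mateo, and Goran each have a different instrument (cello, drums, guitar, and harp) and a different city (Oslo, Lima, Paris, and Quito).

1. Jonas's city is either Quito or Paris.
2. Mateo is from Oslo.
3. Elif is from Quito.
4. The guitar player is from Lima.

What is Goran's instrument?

With clues 1–4, cello, drums, and harp are impossible for Goran's instrument.
That leaves guitar.

guitar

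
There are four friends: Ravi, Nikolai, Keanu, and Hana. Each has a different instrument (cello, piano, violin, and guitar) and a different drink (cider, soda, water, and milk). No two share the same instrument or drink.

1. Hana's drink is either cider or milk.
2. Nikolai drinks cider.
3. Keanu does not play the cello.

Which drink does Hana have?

Clue 1 rules out soda and water for Hana's drink.
With clues 1–2, cider is impossible for Hana's drink.
That leaves milk.

milk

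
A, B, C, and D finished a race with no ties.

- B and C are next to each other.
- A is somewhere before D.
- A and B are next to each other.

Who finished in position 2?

B

With clues 1–2, A is ruled out for place 2.
With clues 1–3, C and D are ruled out for place 2.
So place 2 is B.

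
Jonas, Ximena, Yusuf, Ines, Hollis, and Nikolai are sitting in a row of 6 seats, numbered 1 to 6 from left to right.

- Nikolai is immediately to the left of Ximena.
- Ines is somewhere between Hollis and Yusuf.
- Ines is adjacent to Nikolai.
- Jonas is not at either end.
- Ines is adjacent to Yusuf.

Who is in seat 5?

Jonas

With clues 1–3, Ines and Nikolai are ruled out for seat 5.
With clues 1–4, Hollis and Yusuf are ruled out for seat 5.
With clues 1–5, Ximena is ruled out for seat 5.
So seat 5 is Jonas.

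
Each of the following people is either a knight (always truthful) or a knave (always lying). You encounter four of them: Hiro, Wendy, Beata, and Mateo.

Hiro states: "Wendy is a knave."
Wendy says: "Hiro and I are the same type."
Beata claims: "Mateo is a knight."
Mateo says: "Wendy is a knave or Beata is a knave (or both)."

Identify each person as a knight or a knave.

Hiro: knight, Wendy: knave, Beata: knight, Mateo: knight

Consider Hiro. Suppose Hiro is a knave.
Then whichever role Wendy has, Wendy's statement has the wrong truth value — contradiction.
So Hiro is a knight.
Consider Wendy. Suppose Wendy is a knight.
Then Hiro's statement comes out false, contradicting Hiro being a knight.
So Wendy is a knave.
With that fixed, Mateo's statement is true, so Mateo is a knight.
With that fixed, Beata's statement is true, so Beata is a knight.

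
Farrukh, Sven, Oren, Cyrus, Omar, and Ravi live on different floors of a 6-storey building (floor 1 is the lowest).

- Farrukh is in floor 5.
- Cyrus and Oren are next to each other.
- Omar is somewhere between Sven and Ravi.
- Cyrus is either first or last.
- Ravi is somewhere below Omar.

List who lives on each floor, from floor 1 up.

Cyrus, Oren, Ravi, Omar, Farrukh, Sven

From clue 1: Farrukh → floor 5.
From clues 1–2: Oren is in {1,2,3,4}.
From clues 1–3: Omar is in {2,4}.
From clues 1–4: Cyrus → floor 1, Oren → floor 2, Omar → floor 4.
From clues 1–5: Ravi → floor 3, Sven → floor 6.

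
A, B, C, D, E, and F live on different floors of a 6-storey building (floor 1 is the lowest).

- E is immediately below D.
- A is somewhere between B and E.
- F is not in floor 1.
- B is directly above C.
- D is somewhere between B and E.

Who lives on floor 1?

With clue 1, D is ruled out for floor 1.
With clues 1–2, A is ruled out for floor 1.
With clues 1–3, F is ruled out for floor 1.
With clues 1–4, B is ruled out for floor 1.
With clues 1–5, C is ruled out for floor 1.
So floor 1 is E.

E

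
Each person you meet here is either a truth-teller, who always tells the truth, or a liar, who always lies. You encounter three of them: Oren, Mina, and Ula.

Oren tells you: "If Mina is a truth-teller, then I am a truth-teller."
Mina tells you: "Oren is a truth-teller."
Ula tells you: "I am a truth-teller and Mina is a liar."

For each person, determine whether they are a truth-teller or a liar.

Consider Oren. Suppose Oren is a liar.
Then no assignment of the remaining roles makes every statement match its speaker's type — contradiction.
So Oren is a truth-teller.
With that fixed, Mina's statement is true, so Mina is a truth-teller.
With that fixed, Ula's statement is false, so Ula is a liar.

Oren: truth-teller, Mina: truth-teller, Ula: liar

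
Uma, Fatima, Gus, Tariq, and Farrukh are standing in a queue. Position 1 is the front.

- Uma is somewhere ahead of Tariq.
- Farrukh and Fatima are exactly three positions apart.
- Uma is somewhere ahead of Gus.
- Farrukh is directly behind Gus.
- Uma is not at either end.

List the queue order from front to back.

From clue 1: Uma is in {1,2,3,4}.
From clues 1–2: Uma is in {1,2,3}.
From clues 1–3: Uma is in {1,2}.
From clues 1–5: Fatima → position 1, Uma → position 2, Gus → position 3, Farrukh → position 4, Tariq → position 5.

Fatima, Uma, Gus, Farrukh, Tariq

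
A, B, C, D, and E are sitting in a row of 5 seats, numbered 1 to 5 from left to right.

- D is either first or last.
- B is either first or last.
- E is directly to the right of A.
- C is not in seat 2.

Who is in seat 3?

E

With clue 1, D is ruled out for seat 3.
With clues 1–2, B is ruled out for seat 3.
With clues 1–3, C is ruled out for seat 3.
With clues 1–4, A is ruled out for seat 3.
So seat 3 is E.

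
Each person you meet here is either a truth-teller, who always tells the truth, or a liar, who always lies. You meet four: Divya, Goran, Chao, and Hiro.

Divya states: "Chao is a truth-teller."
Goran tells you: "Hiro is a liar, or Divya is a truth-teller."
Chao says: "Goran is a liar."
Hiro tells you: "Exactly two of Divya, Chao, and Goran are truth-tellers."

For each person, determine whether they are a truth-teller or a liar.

Consider Divya. Suppose Divya is a truth-teller.
Then no assignment of the remaining roles makes every statement match its speaker's type — contradiction.
So Divya is a liar.
Consider Goran. Suppose Goran is a liar.
Then no assignment of the remaining roles makes every statement match its speaker's type — contradiction.
So Goran is a truth-teller.
With that fixed, Chao's statement is false, so Chao is a liar.
With that fixed, Hiro's statement is false, so Hiro is a liar.

Divya: liar, Goran: truth-teller, Chao: liar, Hiro: liar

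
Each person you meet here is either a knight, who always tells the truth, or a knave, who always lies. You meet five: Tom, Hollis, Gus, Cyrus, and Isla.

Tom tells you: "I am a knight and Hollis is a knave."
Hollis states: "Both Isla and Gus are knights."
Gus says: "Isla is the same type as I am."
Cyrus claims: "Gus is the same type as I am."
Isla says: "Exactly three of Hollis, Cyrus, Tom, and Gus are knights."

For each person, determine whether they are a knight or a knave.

Tom: knave, Hollis: knight, Gus: knight, Cyrus: knight, Isla: knight

Consider Tom. Suppose Tom is a knight.
Then no assignment of the remaining roles makes every statement match its speaker's type — contradiction.
So Tom is a knave.
Consider Hollis. Suppose Hollis is a knave.
Then no assignment of the remaining roles makes every statement match its speaker's type — contradiction.
So Hollis is a knight.
Consider Gus. Suppose Gus is a knave.
Then Hollis's statement comes out false, contradicting Hollis being a knight.
So Gus is a knight.
Consider Cyrus. Suppose Cyrus is a knave.
Then no assignment of the remaining roles makes every statement match its speaker's type — contradiction.
So Cyrus is a knight.
With that fixed, Isla's statement is true, so Isla is a knight.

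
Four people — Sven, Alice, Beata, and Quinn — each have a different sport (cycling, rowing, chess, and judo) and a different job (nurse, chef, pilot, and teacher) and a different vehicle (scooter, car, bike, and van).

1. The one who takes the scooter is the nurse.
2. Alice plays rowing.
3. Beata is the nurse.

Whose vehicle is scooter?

With clues 1–3, Alice, Quinn, and Sven are impossible for the one with vehicle scooter.
That leaves Beata.

Beata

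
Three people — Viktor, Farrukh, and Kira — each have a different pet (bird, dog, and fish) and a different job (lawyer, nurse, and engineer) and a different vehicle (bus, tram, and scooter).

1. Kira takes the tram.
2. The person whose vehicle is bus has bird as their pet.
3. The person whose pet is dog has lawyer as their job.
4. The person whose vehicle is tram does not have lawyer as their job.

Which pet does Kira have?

fish

With clues 1–2, bird is impossible for Kira's pet.
With clues 1–4, dog is impossible for Kira's pet.
That leaves fish.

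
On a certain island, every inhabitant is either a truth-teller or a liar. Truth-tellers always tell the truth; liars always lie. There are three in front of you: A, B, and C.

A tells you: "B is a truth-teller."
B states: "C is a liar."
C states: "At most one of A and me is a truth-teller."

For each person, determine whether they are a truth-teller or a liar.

Consider A. Suppose A is a truth-teller.
Then whichever role C has, C's statement has the wrong truth value — contradiction.
So A is a liar.
With that fixed, C's statement is true, so C is a truth-teller.
With that fixed, B's statement is false, so B is a liar.

A: liar, B: liar, C: truth-teller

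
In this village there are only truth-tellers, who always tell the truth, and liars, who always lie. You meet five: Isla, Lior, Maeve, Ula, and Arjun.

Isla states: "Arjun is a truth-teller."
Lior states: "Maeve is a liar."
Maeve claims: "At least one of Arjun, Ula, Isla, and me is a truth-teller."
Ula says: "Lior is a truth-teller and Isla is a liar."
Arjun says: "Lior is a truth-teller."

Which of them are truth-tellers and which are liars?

Consider Isla. Suppose Isla is a truth-teller.
Then no assignment of the remaining roles makes every statement match its speaker's type — contradiction.
So Isla is a liar.
Consider Lior. Suppose Lior is a truth-teller.
Then no assignment of the remaining roles makes every statement match its speaker's type — contradiction.
So Lior is a liar.
With that fixed, Ula's statement is false, so Ula is a liar.
With that fixed, Arjun's statement is false, so Arjun is a liar.
Consider Maeve. Suppose Maeve is a liar.
Then Lior's statement comes out true, contradicting Lior being a liar.
So Maeve is a truth-teller.

Isla: liar, Lior: liar, Maeve: truth-teller, Ula: liar, Arjun: liar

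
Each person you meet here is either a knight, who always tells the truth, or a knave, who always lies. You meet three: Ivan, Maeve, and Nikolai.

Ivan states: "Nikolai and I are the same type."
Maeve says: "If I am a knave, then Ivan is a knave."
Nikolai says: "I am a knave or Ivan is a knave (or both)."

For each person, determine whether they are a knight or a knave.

Consider Ivan. Suppose Ivan is a knight.
Then whichever role Nikolai has, Nikolai's statement has the wrong truth value — contradiction.
So Ivan is a knave.
With that fixed, Maeve's statement is true, so Maeve is a knight.
With that fixed, Nikolai's statement is true, so Nikolai is a knight.

Ivan: knave, Maeve: knight, Nikolai: knight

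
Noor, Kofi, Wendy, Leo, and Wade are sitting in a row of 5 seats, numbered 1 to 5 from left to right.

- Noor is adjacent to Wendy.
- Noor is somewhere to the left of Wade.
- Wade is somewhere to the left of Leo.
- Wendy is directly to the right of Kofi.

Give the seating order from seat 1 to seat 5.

From clues 1–2: Wade is in {3,4,5}.
From clues 1–3: Leo is in {4,5}.
From clues 1–4: Kofi → seat 1, Wendy → seat 2, Noor → seat 3, Wade → seat 4, Leo → seat 5.

Kofi, Wendy, Noor, Wade, Leo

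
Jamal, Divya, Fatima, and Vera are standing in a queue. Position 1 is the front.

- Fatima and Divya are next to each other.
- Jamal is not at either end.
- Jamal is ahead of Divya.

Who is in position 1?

With clues 1–2, Jamal is ruled out for position 1.
With clues 1–3, Divya and Fatima are ruled out for position 1.
So position 1 is Vera.

Vera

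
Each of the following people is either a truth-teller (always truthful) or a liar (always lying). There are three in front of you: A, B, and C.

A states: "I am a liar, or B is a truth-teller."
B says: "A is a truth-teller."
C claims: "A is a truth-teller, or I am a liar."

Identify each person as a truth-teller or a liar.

A: truth-teller, B: truth-teller, C: truth-teller

Consider A. Suppose A is a liar.
Then A's own statement would have to be false, but it can't be — contradiction.
So A is a truth-teller.
With that fixed, B's statement is true, so B is a truth-teller.
With that fixed, C's statement is true, so C is a truth-teller.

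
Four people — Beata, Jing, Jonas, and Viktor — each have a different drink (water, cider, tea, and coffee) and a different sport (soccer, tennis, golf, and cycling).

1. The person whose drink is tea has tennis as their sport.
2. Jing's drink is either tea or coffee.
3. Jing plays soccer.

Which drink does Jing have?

coffee

With clues 1–2, cider and water are impossible for Jing's drink.
With clues 1–3, tea is impossible for Jing's drink.
That leaves coffee.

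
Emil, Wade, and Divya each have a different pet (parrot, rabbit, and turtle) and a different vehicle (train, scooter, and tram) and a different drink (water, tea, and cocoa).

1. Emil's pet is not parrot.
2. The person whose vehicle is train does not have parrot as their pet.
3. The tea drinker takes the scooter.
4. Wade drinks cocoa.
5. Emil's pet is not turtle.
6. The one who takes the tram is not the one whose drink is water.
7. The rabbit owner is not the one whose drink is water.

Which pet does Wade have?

parrot

With clues 1–5, rabbit is impossible for Wade's pet.
With clues 1–7, turtle is impossible for Wade's pet.
That leaves parrot.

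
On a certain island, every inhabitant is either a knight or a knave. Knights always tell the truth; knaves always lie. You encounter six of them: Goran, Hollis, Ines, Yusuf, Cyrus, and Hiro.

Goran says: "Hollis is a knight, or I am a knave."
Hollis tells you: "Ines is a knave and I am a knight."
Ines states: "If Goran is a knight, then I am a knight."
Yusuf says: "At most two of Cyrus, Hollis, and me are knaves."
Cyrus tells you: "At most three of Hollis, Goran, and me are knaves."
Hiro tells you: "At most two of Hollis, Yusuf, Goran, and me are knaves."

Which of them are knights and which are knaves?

Regardless of anyone's role, Cyrus's statement is true, so Cyrus is a knight.
With that fixed, Yusuf's statement is true, so Yusuf is a knight.
Consider Goran. Suppose Goran is a knave.
Then Goran's own statement would have to be false, but it can't be — contradiction.
So Goran is a knight.
With that fixed, Hiro's statement is true, so Hiro is a knight.
Consider Hollis. Suppose Hollis is a knave.
Then Goran's statement comes out false, contradicting Goran being a knight.
So Hollis is a knight.
Consider Ines. Suppose Ines is a knight.
Then Hollis's statement comes out false, contradicting Hollis being a knight.
So Ines is a knave.

Goran: knight, Hollis: knight, Ines: knave, Yusuf: knight, Cyrus: knight, Hiro: knight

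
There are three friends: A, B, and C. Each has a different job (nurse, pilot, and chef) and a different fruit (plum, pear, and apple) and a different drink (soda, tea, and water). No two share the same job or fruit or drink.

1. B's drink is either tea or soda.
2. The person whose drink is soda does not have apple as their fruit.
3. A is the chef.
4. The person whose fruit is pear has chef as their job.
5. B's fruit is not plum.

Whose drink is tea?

With clues 1–5, A and C are impossible for the one with drink tea.
That leaves B.

B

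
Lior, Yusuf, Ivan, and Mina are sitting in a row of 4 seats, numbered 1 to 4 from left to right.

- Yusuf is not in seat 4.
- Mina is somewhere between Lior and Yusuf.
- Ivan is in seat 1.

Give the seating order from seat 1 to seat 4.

From clue 1: Yusuf is in {1,2,3}.
From clues 1–2: Mina is in {2,3}.
From clues 1–3: Ivan → seat 1, Yusuf → seat 2, Mina → seat 3, Lior → seat 4.

Ivan, Yusuf, Mina, Lior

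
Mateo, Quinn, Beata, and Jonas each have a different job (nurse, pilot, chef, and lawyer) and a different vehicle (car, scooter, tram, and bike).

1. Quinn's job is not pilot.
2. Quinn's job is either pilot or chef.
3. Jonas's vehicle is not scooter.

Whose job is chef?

Quinn

With clues 1–2, Beata, Jonas, and Mateo are impossible for the one with job chef.
That leaves Quinn.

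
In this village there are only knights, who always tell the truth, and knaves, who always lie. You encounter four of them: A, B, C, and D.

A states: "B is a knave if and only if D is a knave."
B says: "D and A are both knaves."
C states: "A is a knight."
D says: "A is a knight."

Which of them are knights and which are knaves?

Consider A. Suppose A is a knight.
Then no assignment of the remaining roles makes every statement match its speaker's type — contradiction.
So A is a knave.
With that fixed, C's statement is false, so C is a knave.
With that fixed, D's statement is false, so D is a knave.
With that fixed, B's statement is true, so B is a knight.

A: knave, B: knight, C: knave, D: knave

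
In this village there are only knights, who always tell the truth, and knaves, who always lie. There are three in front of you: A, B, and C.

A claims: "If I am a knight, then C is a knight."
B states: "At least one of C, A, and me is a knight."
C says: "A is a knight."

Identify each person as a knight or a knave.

Consider A. Suppose A is a knave.
Then A's own statement would have to be false, but it can't be — contradiction.
So A is a knight.
With that fixed, B's statement is true, so B is a knight.
With that fixed, C's statement is true, so C is a knight.

A: knight, B: knight, C: knight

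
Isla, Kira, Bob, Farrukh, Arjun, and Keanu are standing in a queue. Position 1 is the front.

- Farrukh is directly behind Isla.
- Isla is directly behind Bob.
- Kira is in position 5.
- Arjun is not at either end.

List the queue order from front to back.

Bob, Isla, Farrukh, Arjun, Kira, Keanu

From clue 1: Isla is in {1,2,3,4,5}.
From clues 1–2: Isla is in {2,3,4,5}.
From clues 1–3: Kira → position 5.
From clues 1–4: Bob → position 1, Isla → position 2, Farrukh → position 3, Arjun → position 4, Keanu → position 6.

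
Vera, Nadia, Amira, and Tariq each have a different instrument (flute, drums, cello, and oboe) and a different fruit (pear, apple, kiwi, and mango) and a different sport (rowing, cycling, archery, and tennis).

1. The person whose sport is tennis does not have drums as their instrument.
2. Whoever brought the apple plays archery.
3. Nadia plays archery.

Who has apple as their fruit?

With clues 1–3, Amira, Tariq, and Vera are impossible for the one with fruit apple.
That leaves Nadia.

Nadia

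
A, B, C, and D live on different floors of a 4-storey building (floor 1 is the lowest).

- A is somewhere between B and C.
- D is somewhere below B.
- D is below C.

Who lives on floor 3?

A

With clues 1–2, B and C are ruled out for floor 3.
With clues 1–3, D is ruled out for floor 3.
So floor 3 is A.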